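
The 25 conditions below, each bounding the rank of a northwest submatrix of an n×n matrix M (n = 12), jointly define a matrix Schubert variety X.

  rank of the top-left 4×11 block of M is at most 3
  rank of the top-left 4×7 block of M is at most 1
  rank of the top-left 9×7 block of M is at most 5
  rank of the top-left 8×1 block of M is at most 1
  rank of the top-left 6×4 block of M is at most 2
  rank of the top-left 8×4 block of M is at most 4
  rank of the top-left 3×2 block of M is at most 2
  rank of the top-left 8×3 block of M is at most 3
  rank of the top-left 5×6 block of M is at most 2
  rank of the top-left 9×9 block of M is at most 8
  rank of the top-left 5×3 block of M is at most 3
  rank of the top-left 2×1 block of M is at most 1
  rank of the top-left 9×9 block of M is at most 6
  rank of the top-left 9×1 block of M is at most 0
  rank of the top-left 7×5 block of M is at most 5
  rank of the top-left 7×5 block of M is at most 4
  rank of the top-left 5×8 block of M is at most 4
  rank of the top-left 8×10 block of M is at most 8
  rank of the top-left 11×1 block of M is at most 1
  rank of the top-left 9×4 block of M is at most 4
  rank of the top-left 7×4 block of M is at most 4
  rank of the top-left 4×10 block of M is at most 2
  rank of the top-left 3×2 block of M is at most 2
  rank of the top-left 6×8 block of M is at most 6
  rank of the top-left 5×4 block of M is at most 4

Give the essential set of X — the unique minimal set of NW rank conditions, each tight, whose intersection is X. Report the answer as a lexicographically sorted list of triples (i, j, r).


Rank table r_w(12×12) implied by the 25 constraints:

  0, 1, 1, 1, 1, 1, 1, 1, 1, 1, 1, 1
  0, 1, 1, 1, 1, 1, 1, 2, 2, 2, 2, 2
  0, 1, 1, 1, 1, 1, 1, 2, 2, 2, 3, 3
  0, 1, 1, 1, 1, 1, 1, 2, 2, 2, 3, 4
  0, 1, 2, 2, 2, 2, 2, 3, 3, 3, 4, 5
  0, 1, 2, 2, 3, 3, 3, 4, 4, 4, 5, 6
  0, 1, 2, 3, 4, 4, 4, 5, 5, 5, 6, 7
  0, 1, 2, 3, 4, 5, 5, 6, 6, 6, 7, 8
  0, 1, 2, 3, 4, 5, 5, 6, 6, 7, 8, 9
  1, 2, 3, 4, 5, 6, 6, 7, 7, 8, 9, 10
  1, 2, 3, 4, 5, 6, 7, 8, 8, 9, 10, 11
  1, 2, 3, 4, 5, 6, 7, 8, 9, 10, 11, 12

the unique w with this rank table is (2, 8, 11, 12, 3, 5, 4, 6, 10, 1, 7, 9).

ℓ(w)=31; the 6 essential cells (i,j,r):

[(4, 7, 1), (4, 10, 2), (6, 4, 2), (9, 1, 0), (9, 7, 5), (9, 9, 6)]


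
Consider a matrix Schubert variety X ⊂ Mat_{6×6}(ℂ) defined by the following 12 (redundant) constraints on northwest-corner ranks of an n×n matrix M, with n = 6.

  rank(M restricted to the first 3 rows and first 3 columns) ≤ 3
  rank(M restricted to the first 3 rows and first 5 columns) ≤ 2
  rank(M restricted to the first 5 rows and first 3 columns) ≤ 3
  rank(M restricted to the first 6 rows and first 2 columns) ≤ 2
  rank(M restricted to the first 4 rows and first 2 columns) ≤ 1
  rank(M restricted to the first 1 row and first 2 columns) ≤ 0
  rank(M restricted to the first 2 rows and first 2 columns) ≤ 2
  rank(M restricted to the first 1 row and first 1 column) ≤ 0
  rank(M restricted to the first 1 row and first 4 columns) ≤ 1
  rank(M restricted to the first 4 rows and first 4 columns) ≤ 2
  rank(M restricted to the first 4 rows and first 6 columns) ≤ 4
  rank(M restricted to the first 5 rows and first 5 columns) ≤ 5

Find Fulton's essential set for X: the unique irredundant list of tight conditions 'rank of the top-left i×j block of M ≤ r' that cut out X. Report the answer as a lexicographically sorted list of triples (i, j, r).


Propagating the 12 rank bounds to every northwest block:

  0 | 0 | 1 | 1 | 1 | 1
  1 | 1 | 2 | 2 | 2 | 2
  1 | 1 | 2 | 2 | 2 | 3
  1 | 1 | 2 | 2 | 3 | 4
  1 | 2 | 3 | 3 | 4 | 5
  1 | 2 | 3 | 4 | 5 | 6

reading off 1-entries of Δ²R: w = (3, 1, 6, 5, 2, 4).

Rothe diagram D(w) (7 cells), 4 SE-corners (essential conditions):

[(1, 2, 0), (3, 5, 2), (4, 2, 1), (4, 4, 2)]


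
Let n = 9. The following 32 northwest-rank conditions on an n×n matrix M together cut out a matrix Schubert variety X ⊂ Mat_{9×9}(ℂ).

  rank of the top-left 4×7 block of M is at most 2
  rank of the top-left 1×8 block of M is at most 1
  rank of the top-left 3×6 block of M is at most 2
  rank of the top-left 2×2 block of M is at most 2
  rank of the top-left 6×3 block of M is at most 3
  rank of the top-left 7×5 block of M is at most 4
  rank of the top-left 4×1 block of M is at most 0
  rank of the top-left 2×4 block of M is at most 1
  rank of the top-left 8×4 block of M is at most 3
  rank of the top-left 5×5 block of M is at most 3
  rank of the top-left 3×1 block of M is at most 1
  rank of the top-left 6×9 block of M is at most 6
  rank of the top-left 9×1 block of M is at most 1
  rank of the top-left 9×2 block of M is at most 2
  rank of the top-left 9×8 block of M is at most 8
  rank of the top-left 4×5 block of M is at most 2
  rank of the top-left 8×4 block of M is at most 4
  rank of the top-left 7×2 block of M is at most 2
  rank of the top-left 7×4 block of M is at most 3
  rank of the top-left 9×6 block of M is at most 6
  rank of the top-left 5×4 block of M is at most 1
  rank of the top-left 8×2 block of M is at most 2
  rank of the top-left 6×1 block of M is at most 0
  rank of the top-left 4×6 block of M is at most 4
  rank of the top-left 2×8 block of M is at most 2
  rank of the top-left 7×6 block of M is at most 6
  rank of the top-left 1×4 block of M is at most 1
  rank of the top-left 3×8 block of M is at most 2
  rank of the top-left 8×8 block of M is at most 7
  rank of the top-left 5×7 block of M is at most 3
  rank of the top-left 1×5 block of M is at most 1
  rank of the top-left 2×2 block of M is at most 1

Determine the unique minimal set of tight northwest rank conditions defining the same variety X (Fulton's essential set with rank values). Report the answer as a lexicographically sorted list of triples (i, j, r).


Rank table r_w(9×9) implied by the 32 constraints:

  0  1  1  1  1  1  1  1  1
  0  1  1  1  2  2  2  2  2
  0  1  1  1  2  2  2  2  3
  0  1  1  1  2  2  2  3  4
  0  1  1  1  2  3  3  4  5
  0  1  2  2  3  4  4  5  6
  1  2  3  3  4  5  5  6  7
  1  2  3  3  4  5  6  7  8
  1  2  3  4  5  6  7  8  9

hence w(1..9) = (2, 5, 9, 8, 6, 3, 1, 7, 4).

D(w) has 20 cells with 5 SE-corners; essential set:

[(3, 8, 2), (4, 7, 2), (5, 4, 1), (6, 1, 0), (8, 4, 3)]


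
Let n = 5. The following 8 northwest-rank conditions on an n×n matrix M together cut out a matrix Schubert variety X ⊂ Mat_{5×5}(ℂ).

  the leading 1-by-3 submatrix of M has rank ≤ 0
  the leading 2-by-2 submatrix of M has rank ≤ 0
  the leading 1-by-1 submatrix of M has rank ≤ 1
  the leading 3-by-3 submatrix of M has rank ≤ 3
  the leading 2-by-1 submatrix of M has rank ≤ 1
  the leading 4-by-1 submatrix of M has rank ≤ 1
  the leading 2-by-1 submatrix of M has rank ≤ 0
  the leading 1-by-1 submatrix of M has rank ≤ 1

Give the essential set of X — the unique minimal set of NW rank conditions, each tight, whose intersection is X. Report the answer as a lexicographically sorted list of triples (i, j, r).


The tightest implied rank at each (i,j), from the 8 conditions:

  row 1: 0  0  0  1  1
  row 2: 0  0  1  2  2
  row 3: 1  1  2  3  3
  row 4: 1  2  3  4  4
  row 5: 1  2  3  4  5

hence w(1..5) = (4, 3, 1, 2, 5).

ℓ(w)=5; the 2 essential cells (i,j,r):

[(1, 3, 0), (2, 2, 0)]


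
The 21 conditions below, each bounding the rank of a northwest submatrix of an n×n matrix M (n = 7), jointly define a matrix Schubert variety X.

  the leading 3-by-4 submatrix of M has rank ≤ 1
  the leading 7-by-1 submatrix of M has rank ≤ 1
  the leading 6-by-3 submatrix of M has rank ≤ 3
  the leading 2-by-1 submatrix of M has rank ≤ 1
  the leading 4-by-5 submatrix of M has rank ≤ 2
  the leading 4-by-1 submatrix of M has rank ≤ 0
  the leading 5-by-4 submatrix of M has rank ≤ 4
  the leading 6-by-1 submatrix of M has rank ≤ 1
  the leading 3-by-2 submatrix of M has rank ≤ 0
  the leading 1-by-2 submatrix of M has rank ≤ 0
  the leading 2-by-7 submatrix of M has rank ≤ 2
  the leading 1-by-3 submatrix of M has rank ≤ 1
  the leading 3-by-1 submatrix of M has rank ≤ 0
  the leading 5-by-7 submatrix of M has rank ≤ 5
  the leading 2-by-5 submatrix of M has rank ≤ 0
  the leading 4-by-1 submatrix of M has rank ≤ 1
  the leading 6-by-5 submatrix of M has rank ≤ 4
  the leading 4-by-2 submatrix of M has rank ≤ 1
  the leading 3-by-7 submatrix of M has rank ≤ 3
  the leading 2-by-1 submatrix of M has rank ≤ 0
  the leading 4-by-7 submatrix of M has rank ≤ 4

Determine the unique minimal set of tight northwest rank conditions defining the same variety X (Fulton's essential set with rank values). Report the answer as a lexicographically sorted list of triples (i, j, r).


Reconstructing r_w from the 21 given conditions:

  row 1: 0 | 0 | 0 | 0 | 0 | 1 | 1
  row 2: 0 | 0 | 0 | 0 | 0 | 1 | 2
  row 3: 0 | 0 | 1 | 1 | 1 | 2 | 3
  row 4: 0 | 1 | 2 | 2 | 2 | 3 | 4
  row 5: 1 | 2 | 3 | 3 | 3 | 4 | 5
  row 6: 1 | 2 | 3 | 4 | 4 | 5 | 6
  row 7: 1 | 2 | 3 | 4 | 5 | 6 | 7

hence w(1..7) = (6, 7, 3, 2, 1, 4, 5).

3 SE-corners of the 13-cell Rothe diagram give Ess(w):

[(2, 5, 0), (3, 2, 0), (4, 1, 0)]


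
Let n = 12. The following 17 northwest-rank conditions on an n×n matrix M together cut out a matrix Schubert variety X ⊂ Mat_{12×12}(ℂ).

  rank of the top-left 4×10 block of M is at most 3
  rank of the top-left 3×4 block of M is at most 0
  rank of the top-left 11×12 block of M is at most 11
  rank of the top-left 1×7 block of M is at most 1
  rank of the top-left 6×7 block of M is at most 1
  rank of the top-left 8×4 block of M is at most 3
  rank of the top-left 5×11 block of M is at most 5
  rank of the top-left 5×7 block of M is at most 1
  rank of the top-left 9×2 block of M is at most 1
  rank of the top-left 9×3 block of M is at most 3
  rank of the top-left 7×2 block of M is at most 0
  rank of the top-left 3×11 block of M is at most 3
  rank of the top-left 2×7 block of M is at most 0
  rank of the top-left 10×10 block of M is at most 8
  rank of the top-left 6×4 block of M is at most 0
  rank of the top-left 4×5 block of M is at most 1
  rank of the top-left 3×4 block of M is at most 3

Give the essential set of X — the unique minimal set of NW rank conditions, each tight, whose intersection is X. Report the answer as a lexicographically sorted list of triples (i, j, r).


The tightest implied rank at each (i,j), from the 17 conditions:

  i=1: 0  0  0  0  0  0  0  1  1  1  1  1
  i=2: 0  0  0  0  0  0  0  1  2  2  2  2
  i=3: 0  0  0  0  1  1  1  2  3  3  3  3
  i=4: 0  0  0  0  1  1  1  2  3  3  4  4
  i=5: 0  0  0  0  1  1  1  2  3  4  5  5
  i=6: 0  0  0  0  1  1  1  2  3  4  5  6
  i=7: 0  0  1  1  2  2  2  3  4  5  6  7
  i=8: 1  1  2  2  3  3  3  4  5  6  7  8
  i=9: 1  1  2  3  4  4  4  5  6  7  8  9
  i=10: 1  2  3  4  5  5  5  6  7  8  9  10
  i=11: 1  2  3  4  5  6  6  7  8  9  10  11
  i=12: 1  2  3  4  5  6  7  8  9  10  11  12

hence w(1..12) = (8, 9, 5, 11, 10, 12, 3, 1, 4, 2, 6, 7).

Rothe diagram D(w) (40 cells), 6 SE-corners (essential conditions):

[(2, 7, 0), (4, 10, 3), (6, 4, 0), (6, 7, 1), (7, 2, 0), (9, 2, 1)]


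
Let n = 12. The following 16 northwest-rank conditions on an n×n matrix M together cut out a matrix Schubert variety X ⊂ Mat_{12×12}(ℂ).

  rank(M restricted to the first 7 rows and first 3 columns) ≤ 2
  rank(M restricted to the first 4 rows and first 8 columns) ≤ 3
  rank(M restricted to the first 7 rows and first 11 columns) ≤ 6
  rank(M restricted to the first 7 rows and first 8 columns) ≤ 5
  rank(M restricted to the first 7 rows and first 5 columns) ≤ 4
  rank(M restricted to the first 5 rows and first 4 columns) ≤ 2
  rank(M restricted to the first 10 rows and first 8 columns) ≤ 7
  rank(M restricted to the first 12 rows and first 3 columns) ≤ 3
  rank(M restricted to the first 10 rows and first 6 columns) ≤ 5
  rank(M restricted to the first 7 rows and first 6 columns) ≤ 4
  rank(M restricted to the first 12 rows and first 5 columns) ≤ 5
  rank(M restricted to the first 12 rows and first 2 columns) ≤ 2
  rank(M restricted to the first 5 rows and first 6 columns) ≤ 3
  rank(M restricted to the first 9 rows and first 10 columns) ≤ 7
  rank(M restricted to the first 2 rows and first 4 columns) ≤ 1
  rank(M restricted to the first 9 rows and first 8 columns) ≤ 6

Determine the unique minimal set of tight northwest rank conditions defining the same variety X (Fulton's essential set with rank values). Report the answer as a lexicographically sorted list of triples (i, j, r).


Computing R[i][j] = min implied NW-rank bound (n=12, 16 conditions):

  1 1 1 1 1 1 1 1 1 1 1 1
  1 1 1 1 2 2 2 2 2 2 2 2
  1 2 2 2 3 3 3 3 3 3 3 3
  1 2 2 2 3 3 3 3 4 4 4 4
  1 2 2 2 3 3 4 4 5 5 5 5
  1 2 2 3 4 4 5 5 6 6 6 6
  1 2 2 3 4 4 5 5 6 6 6 7
  1 2 3 4 5 5 6 6 7 7 7 8
  1 2 3 4 5 5 6 6 7 7 8 9
  1 2 3 4 5 5 6 7 8 8 9 10
  1 2 3 4 5 6 7 8 9 9 10 11
  1 2 3 4 5 6 7 8 9 10 11 12

hence w(1..12) = (1, 5, 2, 9, 7, 4, 12, 3, 11, 8, 6, 10).

D(w) has 21 cells with 11 SE-corners; essential set:

[(2, 4, 1), (4, 8, 3), (5, 4, 2), (5, 6, 3), (7, 3, 2), (7, 6, 4), (7, 8, 5), (7, 11, 6), (9, 8, 6), (9, 10, 7), (10, 6, 5)]


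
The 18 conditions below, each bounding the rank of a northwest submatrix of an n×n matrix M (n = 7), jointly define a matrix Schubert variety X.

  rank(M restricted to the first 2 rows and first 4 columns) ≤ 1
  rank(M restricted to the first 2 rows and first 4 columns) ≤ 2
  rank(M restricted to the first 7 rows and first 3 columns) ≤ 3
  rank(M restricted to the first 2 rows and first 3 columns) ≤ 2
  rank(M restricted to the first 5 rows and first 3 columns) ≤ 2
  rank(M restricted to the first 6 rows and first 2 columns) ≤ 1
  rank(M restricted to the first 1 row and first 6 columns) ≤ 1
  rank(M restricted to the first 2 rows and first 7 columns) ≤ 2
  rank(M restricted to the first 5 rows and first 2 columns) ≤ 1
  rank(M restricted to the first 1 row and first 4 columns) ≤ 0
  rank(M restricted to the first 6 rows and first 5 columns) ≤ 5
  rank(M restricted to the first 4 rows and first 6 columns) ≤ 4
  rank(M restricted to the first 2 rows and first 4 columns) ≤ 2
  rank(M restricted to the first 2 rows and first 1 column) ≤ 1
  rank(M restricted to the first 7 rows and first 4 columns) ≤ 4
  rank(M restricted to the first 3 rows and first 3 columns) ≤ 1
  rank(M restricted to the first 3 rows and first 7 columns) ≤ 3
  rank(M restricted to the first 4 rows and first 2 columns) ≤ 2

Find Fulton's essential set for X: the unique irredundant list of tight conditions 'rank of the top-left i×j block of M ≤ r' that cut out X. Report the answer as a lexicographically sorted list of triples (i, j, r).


Rank table r_w(7×7) implied by the 18 constraints:

  0  0  0  0  1  1  1
  1  1  1  1  2  2  2
  1  1  1  2  3  3  3
  1  1  2  3  4  4  4
  1  1  2  3  4  5  5
  1  1  2  3  4  5  6
  1  2  3  4  5  6  7

reading off 1-entries of Δ²R: w = (5, 1, 4, 3, 6, 7, 2).

3 SE-corners of the 9-cell Rothe diagram give Ess(w):

[(1, 4, 0), (3, 3, 1), (6, 2, 1)]


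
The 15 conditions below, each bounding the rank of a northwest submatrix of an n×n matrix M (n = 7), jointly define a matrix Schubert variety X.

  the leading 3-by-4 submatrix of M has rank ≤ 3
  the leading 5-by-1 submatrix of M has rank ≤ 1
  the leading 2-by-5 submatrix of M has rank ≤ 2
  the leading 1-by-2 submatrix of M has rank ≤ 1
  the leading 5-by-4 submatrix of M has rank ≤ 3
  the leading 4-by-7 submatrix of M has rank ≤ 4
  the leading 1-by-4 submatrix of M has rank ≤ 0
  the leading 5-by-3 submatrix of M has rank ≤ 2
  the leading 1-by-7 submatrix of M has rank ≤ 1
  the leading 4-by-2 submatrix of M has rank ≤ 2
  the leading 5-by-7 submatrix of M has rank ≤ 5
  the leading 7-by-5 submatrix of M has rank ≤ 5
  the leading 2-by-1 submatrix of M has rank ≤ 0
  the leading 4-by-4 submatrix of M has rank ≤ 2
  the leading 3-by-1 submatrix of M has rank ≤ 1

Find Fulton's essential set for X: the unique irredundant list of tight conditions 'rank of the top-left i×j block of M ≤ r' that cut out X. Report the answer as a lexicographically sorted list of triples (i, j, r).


Rank table r_w(7×7) implied by the 15 constraints:

  row 1: 0, 0, 0, 0, 1, 1, 1
  row 2: 0, 1, 1, 1, 2, 2, 2
  row 3: 1, 2, 2, 2, 3, 3, 3
  row 4: 1, 2, 2, 2, 3, 4, 4
  row 5: 1, 2, 2, 3, 4, 5, 5
  row 6: 1, 2, 3, 4, 5, 6, 6
  row 7: 1, 2, 3, 4, 5, 6, 7

the unique w with this rank table is (5, 2, 1, 6, 4, 3, 7).

|D(w)|=8, |Ess(w)|=4:

[(1, 4, 0), (2, 1, 0), (4, 4, 2), (5, 3, 2)]


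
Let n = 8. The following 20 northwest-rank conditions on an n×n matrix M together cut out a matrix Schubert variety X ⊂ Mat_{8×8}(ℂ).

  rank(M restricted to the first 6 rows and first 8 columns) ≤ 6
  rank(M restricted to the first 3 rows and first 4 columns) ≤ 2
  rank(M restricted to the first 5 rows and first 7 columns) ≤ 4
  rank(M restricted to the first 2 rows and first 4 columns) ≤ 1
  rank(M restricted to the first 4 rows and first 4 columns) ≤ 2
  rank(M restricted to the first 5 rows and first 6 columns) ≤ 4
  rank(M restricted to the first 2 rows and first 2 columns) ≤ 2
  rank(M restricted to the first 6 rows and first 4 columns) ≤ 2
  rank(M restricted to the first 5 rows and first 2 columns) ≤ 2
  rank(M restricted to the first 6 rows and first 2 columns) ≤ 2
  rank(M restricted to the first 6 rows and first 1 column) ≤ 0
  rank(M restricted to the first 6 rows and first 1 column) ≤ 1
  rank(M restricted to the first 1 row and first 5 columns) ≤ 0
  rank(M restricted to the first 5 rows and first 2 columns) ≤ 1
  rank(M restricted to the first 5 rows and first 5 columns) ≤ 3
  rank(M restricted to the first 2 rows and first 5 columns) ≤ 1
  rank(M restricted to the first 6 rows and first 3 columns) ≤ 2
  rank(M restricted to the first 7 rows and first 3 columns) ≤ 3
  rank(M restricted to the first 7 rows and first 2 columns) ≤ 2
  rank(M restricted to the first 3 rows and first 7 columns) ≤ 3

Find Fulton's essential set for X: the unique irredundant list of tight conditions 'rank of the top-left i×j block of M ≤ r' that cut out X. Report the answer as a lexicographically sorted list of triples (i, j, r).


Rank table r_w(8×8) implied by the 20 constraints:

  0 0 0 0 0 1 1 1
  0 1 1 1 1 2 2 2
  0 1 2 2 2 3 3 3
  0 1 2 2 3 4 4 4
  0 1 2 2 3 4 4 5
  0 1 2 2 3 4 5 6
  1 2 3 3 4 5 6 7
  1 2 3 4 5 6 7 8

giving w = (6, 2, 3, 5, 8, 7, 1, 4) via Δ²R.

Rothe diagram D(w) (14 cells), 4 SE-corners (essential conditions):

[(1, 5, 0), (5, 7, 4), (6, 1, 0), (6, 4, 2)]


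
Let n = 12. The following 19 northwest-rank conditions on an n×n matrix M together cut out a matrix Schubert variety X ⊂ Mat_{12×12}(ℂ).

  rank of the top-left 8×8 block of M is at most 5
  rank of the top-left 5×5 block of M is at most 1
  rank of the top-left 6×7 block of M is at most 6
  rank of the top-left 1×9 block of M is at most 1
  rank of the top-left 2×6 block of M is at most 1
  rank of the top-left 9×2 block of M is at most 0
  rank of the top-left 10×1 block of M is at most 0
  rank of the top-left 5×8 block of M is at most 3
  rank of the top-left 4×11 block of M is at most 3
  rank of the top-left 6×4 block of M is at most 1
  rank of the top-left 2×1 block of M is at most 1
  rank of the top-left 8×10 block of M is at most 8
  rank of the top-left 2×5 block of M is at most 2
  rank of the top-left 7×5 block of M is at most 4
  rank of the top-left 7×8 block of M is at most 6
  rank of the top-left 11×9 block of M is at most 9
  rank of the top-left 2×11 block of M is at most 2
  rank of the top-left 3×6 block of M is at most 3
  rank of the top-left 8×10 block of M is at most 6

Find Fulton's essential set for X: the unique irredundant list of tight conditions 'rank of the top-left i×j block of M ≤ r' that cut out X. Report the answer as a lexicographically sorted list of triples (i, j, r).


Propagating the 19 rank bounds to every northwest block:

  row 1: 0  0  1  1  1  1  1  1  1  1  1  1
  row 2: 0  0  1  1  1  1  2  2  2  2  2  2
  row 3: 0  0  1  1  1  2  3  3  3  3  3  3
  row 4: 0  0  1  1  1  2  3  3  3  3  3  4
  row 5: 0  0  1  1  1  2  3  3  4  4  4  5
  row 6: 0  0  1  1  2  3  4  4  5  5  5  6
  row 7: 0  0  1  2  3  4  5  5  6  6  6  7
  row 8: 0  0  1  2  3  4  5  5  6  6  7  8
  row 9: 0  0  1  2  3  4  5  6  7  7  8  9
  row 10: 0  1  2  3  4  5  6  7  8  8  9  10
  row 11: 1  2  3  4  5  6  7  8  9  9  10  11
  row 12: 1  2  3  4  5  6  7  8  9  10  11  12

second differences of R give the permutation w = (3, 7, 6, 12, 9, 5, 4, 11, 8, 2, 1, 10).

D(w) has 36 cells with 9 SE-corners; essential set:

[(2, 6, 1), (4, 11, 3), (5, 5, 1), (5, 8, 3), (6, 4, 1), (8, 8, 5), (8, 10, 6), (9, 2, 0), (10, 1, 0)]


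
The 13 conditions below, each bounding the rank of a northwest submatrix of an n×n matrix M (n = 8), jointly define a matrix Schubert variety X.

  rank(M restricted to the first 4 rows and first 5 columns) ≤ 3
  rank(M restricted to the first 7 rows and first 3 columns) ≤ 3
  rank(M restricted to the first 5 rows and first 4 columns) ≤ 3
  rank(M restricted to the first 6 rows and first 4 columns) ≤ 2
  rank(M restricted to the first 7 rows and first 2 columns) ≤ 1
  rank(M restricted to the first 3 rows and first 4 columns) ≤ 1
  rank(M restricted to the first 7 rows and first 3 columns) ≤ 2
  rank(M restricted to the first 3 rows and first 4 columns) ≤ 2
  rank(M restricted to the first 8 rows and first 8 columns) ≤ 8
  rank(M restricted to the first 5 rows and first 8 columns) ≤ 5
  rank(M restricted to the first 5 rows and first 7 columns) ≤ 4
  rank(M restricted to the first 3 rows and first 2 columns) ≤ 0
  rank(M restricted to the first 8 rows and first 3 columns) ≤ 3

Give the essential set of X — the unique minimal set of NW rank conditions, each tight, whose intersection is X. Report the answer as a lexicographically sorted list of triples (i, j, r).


Reconstructing r_w from the 13 given conditions:

  0  0  1  1  1  1  1  1
  0  0  1  1  2  2  2  2
  0  0  1  1  2  3  3  3
  1  1  2  2  3  4  4  4
  1  1  2  2  3  4  4  5
  1  1  2  2  3  4  5  6
  1  1  2  3  4  5  6  7
  1  2  3  4  5  6  7  8

reading off 1-entries of Δ²R: w = (3, 5, 6, 1, 8, 7, 4, 2).

5 SE-corners of the 14-cell Rothe diagram give Ess(w):

[(3, 2, 0), (3, 4, 1), (5, 7, 4), (6, 4, 2), (7, 2, 1)]


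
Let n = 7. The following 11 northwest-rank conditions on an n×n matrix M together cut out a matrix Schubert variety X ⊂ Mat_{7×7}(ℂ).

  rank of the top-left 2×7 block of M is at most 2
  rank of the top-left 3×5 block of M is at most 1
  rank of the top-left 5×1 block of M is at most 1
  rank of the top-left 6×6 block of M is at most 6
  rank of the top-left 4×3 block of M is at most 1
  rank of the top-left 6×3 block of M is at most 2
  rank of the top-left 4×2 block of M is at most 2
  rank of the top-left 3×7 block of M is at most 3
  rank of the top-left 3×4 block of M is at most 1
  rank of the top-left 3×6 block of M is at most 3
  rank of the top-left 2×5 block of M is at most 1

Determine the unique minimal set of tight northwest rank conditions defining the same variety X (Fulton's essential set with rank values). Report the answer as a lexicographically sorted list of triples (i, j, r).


Reconstructing r_w from the 11 given conditions:

  R[1]: 1, 1, 1, 1, 1, 1, 1
  R[2]: 1, 1, 1, 1, 1, 2, 2
  R[3]: 1, 1, 1, 1, 1, 2, 3
  R[4]: 1, 1, 1, 2, 2, 3, 4
  R[5]: 1, 2, 2, 3, 3, 4, 5
  R[6]: 1, 2, 2, 3, 4, 5, 6
  R[7]: 1, 2, 3, 4, 5, 6, 7

second differences of R give the permutation w = (1, 6, 7, 4, 2, 5, 3).

3 SE-corners of the 11-cell Rothe diagram give Ess(w):

[(3, 5, 1), (4, 3, 1), (6, 3, 2)]


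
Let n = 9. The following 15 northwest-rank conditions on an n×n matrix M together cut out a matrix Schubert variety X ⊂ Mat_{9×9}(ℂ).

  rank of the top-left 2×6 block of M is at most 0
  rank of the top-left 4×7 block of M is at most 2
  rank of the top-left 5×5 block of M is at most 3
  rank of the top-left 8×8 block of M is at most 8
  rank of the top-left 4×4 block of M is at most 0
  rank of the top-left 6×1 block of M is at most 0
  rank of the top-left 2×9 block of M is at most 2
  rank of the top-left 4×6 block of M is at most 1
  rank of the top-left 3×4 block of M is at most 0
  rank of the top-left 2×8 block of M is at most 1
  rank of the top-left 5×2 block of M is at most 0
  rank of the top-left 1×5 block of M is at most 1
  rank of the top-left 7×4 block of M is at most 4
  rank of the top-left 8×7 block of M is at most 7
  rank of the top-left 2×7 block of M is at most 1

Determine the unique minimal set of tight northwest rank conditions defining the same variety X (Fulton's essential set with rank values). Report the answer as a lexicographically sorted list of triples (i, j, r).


Rank table r_w(9×9) implied by the 15 constraints:

  R[1]: 0, 0, 0, 0, 0, 0, 1, 1, 1
  R[2]: 0, 0, 0, 0, 0, 0, 1, 1, 2
  R[3]: 0, 0, 0, 0, 1, 1, 2, 2, 3
  R[4]: 0, 0, 0, 0, 1, 1, 2, 3, 4
  R[5]: 0, 0, 1, 1, 2, 2, 3, 4, 5
  R[6]: 0, 1, 2, 2, 3, 3, 4, 5, 6
  R[7]: 1, 2, 3, 3, 4, 4, 5, 6, 7
  R[8]: 1, 2, 3, 4, 5, 5, 6, 7, 8
  R[9]: 1, 2, 3, 4, 5, 6, 7, 8, 9

hence w(1..9) = (7, 9, 5, 8, 3, 2, 1, 4, 6).

Fulton essential set (6 of the 25 Rothe cells):

[(2, 6, 0), (2, 8, 1), (4, 4, 0), (4, 6, 1), (5, 2, 0), (6, 1, 0)]


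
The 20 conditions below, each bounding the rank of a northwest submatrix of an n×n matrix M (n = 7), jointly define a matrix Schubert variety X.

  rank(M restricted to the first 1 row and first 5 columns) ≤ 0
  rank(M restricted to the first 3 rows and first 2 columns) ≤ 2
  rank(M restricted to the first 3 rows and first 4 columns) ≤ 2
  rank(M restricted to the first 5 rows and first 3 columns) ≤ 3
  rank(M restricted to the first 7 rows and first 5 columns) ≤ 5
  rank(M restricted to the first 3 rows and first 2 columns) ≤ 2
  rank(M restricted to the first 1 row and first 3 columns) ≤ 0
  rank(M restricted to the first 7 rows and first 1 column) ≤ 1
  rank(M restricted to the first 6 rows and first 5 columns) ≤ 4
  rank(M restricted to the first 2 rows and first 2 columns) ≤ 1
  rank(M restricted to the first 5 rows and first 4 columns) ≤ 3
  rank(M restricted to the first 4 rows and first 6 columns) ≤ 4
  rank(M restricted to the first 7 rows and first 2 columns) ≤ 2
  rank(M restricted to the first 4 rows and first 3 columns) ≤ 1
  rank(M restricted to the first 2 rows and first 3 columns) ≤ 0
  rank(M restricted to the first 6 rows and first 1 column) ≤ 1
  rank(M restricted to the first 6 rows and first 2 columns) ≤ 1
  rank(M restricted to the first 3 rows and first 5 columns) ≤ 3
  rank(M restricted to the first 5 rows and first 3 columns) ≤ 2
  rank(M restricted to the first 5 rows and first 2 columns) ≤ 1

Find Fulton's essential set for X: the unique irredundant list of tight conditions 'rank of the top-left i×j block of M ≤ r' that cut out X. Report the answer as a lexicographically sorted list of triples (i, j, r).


Rank table r_w(7×7) implied by the 20 constraints:

  0, 0, 0, 0, 0, 1, 1
  0, 0, 0, 1, 1, 2, 2
  1, 1, 1, 2, 2, 3, 3
  1, 1, 1, 2, 3, 4, 4
  1, 1, 2, 3, 4, 5, 5
  1, 1, 2, 3, 4, 5, 6
  1, 2, 3, 4, 5, 6, 7

hence w(1..7) = (6, 4, 1, 5, 3, 7, 2).

D(w) has 12 cells with 4 SE-corners; essential set:

[(1, 5, 0), (2, 3, 0), (4, 3, 1), (6, 2, 1)]


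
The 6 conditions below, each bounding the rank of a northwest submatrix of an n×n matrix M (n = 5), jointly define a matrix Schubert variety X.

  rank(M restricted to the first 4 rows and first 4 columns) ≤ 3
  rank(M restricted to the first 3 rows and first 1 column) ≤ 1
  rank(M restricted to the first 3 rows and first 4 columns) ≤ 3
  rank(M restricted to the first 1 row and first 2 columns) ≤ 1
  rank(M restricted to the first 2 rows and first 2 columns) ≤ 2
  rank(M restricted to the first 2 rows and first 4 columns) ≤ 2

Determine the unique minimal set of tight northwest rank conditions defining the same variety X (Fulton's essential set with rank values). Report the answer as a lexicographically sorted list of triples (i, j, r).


Rank table r_w(5×5) implied by the 6 constraints:

  1  1  1  1  1
  1  2  2  2  2
  1  2  3  3  3
  1  2  3  3  4
  1  2  3  4  5

so w = (1, 2, 3, 5, 4).

ℓ(w)=1; the 1 essential cell (i,j,r):

[(4, 4, 3)]


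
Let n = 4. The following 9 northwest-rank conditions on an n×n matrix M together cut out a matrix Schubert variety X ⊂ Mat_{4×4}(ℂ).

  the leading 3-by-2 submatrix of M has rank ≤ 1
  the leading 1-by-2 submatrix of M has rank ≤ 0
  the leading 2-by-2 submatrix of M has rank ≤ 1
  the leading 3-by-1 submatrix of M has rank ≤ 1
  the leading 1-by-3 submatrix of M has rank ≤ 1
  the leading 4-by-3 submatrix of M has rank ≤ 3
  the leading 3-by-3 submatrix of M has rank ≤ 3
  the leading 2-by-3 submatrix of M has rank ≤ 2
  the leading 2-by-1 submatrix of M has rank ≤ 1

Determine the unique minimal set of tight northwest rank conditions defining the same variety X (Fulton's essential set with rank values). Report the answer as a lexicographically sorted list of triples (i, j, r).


Computing R[i][j] = min implied NW-rank bound (n=4, 9 conditions):

  i=1: 0 0 1 1
  i=2: 1 1 2 2
  i=3: 1 1 2 3
  i=4: 1 2 3 4

giving w = (3, 1, 4, 2) via Δ²R.

D(w) has 3 cells with 2 SE-corners; essential set:

[(1, 2, 0), (3, 2, 1)]


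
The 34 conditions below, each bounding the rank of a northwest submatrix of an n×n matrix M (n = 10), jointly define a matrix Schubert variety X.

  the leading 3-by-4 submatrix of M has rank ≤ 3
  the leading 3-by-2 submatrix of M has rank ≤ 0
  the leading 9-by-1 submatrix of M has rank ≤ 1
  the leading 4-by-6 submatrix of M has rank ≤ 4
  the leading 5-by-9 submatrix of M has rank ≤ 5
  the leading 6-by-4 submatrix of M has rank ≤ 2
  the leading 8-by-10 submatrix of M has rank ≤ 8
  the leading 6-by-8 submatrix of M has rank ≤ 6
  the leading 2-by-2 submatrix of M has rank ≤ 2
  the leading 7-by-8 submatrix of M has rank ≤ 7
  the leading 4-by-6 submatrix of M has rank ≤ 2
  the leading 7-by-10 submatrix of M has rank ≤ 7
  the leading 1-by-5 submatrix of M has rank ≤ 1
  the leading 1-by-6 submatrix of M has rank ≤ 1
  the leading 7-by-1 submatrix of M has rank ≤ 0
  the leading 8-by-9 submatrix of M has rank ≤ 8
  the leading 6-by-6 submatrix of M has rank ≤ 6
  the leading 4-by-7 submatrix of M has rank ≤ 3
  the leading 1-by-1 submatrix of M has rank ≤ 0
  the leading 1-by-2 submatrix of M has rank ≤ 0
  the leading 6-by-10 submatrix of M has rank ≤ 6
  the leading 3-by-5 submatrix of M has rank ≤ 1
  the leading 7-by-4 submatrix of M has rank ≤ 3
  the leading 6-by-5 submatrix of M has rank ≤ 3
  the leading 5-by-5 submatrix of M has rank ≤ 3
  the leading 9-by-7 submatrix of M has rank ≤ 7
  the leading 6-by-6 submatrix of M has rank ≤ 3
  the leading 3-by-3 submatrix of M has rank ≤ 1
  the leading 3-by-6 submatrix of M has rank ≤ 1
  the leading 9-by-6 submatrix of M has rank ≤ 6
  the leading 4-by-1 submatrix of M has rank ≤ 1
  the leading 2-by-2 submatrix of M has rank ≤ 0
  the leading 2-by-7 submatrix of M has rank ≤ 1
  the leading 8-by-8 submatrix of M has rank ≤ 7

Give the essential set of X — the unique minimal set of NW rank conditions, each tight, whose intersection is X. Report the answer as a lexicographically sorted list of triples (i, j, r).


Propagating the 34 rank bounds to every northwest block:

  i=1: 0, 0, 1, 1, 1, 1, 1, 1, 1, 1
  i=2: 0, 0, 1, 1, 1, 1, 1, 2, 2, 2
  i=3: 0, 0, 1, 1, 1, 1, 2, 3, 3, 3
  i=4: 0, 1, 2, 2, 2, 2, 3, 4, 4, 4
  i=5: 0, 1, 2, 2, 3, 3, 4, 5, 5, 5
  i=6: 0, 1, 2, 2, 3, 3, 4, 5, 6, 6
  i=7: 0, 1, 2, 3, 4, 4, 5, 6, 7, 7
  i=8: 1, 2, 3, 4, 5, 5, 6, 7, 8, 8
  i=9: 1, 2, 3, 4, 5, 6, 7, 8, 9, 9
  i=10: 1, 2, 3, 4, 5, 6, 7, 8, 9, 10

hence w(1..10) = (3, 8, 7, 2, 5, 9, 4, 1, 6, 10).

6 SE-corners of the 20-cell Rothe diagram give Ess(w):

[(2, 7, 1), (3, 2, 0), (3, 6, 1), (6, 4, 2), (6, 6, 3), (7, 1, 0)]


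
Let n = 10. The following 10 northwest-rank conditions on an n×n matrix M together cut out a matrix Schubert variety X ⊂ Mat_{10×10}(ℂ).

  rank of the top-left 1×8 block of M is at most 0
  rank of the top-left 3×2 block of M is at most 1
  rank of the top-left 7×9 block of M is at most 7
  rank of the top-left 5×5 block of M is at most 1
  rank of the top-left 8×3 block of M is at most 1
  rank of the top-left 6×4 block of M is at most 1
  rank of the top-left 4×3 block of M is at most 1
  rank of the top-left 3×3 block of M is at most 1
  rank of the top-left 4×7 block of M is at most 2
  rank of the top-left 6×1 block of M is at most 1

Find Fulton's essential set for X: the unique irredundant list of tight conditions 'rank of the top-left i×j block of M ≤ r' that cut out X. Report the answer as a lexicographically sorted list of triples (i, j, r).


The tightest implied rank at each (i,j), from the 10 conditions:

  R[1]: 0  0  0  0  0  0  0  0  1  1
  R[2]: 1  1  1  1  1  1  1  1  2  2
  R[3]: 1  1  1  1  1  2  2  2  3  3
  R[4]: 1  1  1  1  1  2  2  3  4  4
  R[5]: 1  1  1  1  1  2  3  4  5  5
  R[6]: 1  1  1  1  2  3  4  5  6  6
  R[7]: 1  1  1  2  3  4  5  6  7  7
  R[8]: 1  1  1  2  3  4  5  6  7  8
  R[9]: 1  2  2  3  4  5  6  7  8  9
  R[10]: 1  2  3  4  5  6  7  8  9  10

the unique w with this rank table is (9, 1, 6, 8, 7, 5, 4, 10, 2, 3).

Rothe diagram D(w) (28 cells), 5 SE-corners (essential conditions):

[(1, 8, 0), (4, 7, 2), (5, 5, 1), (6, 4, 1), (8, 3, 1)]


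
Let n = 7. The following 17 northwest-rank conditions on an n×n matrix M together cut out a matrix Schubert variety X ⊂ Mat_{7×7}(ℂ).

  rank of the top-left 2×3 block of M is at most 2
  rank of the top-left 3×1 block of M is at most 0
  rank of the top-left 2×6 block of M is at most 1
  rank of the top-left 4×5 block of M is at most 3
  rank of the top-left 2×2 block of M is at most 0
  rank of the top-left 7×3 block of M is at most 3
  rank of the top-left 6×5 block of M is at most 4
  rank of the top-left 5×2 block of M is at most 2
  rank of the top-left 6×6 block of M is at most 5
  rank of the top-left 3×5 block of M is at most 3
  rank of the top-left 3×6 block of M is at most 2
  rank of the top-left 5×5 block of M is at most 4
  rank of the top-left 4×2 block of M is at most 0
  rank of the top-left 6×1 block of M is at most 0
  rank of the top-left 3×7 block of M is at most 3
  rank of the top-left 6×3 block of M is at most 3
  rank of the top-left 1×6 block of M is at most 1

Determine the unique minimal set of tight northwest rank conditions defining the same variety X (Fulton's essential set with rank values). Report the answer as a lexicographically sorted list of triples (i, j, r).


Reconstructing r_w from the 17 given conditions:

  R[1]: 0  0  1  1  1  1  1
  R[2]: 0  0  1  1  1  1  2
  R[3]: 0  0  1  2  2  2  3
  R[4]: 0  0  1  2  3  3  4
  R[5]: 0  1  2  3  4  4  5
  R[6]: 0  1  2  3  4  5  6
  R[7]: 1  2  3  4  5  6  7

reading off 1-entries of Δ²R: w = (3, 7, 4, 5, 2, 6, 1).

ℓ(w)=13; the 3 essential cells (i,j,r):

[(2, 6, 1), (4, 2, 0), (6, 1, 0)]


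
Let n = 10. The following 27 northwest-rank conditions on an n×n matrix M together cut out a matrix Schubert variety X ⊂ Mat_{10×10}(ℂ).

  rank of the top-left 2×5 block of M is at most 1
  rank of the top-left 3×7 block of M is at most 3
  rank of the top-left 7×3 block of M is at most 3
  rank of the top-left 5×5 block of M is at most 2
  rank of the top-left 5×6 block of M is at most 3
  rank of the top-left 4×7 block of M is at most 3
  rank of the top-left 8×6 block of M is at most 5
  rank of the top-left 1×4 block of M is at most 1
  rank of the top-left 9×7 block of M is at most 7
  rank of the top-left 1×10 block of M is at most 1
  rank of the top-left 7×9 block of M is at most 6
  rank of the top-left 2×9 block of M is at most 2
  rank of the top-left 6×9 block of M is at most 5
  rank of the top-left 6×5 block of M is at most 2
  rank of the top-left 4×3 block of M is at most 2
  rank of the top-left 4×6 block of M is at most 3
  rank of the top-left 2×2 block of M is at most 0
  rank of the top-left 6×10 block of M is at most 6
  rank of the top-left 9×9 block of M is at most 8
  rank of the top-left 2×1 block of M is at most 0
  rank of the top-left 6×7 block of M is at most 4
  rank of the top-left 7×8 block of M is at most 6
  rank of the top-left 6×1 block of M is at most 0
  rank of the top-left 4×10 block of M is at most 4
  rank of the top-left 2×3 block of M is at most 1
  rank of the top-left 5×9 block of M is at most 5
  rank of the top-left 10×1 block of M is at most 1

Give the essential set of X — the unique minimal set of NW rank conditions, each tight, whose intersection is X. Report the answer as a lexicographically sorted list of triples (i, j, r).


Recovering R(i,j) via the rank-extension bound from the 27 conditions:

  i=1: 0 0 1 1 1 1 1 1 1 1
  i=2: 0 0 1 1 1 2 2 2 2 2
  i=3: 0 1 2 2 2 3 3 3 3 3
  i=4: 0 1 2 2 2 3 3 4 4 4
  i=5: 0 1 2 2 2 3 4 5 5 5
  i=6: 0 1 2 2 2 3 4 5 5 6
  i=7: 1 2 3 3 3 4 5 6 6 7
  i=8: 1 2 3 4 4 5 6 7 7 8
  i=9: 1 2 3 4 5 6 7 8 8 9
  i=10: 1 2 3 4 5 6 7 8 9 10

so w = (3, 6, 2, 8, 7, 10, 1, 4, 5, 9).

|D(w)|=18, |Ess(w)|=6:

[(2, 2, 0), (2, 5, 1), (4, 7, 3), (6, 1, 0), (6, 5, 2), (6, 9, 5)]


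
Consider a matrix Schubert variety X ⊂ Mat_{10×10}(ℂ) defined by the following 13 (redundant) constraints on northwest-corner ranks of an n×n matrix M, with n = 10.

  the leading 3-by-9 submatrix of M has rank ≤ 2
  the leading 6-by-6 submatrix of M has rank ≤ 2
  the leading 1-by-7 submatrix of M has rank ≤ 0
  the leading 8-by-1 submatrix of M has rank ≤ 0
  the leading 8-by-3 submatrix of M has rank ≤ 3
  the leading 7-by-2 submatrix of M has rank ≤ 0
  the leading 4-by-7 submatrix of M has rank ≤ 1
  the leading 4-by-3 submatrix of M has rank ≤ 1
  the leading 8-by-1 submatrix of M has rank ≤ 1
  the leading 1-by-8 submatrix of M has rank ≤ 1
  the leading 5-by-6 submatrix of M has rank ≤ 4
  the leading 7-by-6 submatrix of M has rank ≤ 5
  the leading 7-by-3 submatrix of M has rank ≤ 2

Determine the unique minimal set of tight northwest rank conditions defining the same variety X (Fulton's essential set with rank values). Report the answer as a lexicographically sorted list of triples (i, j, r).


Rank table r_w(10×10) implied by the 13 constraints:

  R[1]: 0  0  0  0  0  0  0  1  1  1
  R[2]: 0  0  1  1  1  1  1  2  2  2
  R[3]: 0  0  1  1  1  1  1  2  2  3
  R[4]: 0  0  1  1  1  1  1  2  3  4
  R[5]: 0  0  1  2  2  2  2  3  4  5
  R[6]: 0  0  1  2  2  2  3  4  5  6
  R[7]: 0  0  1  2  3  3  4  5  6  7
  R[8]: 0  1  2  3  4  4  5  6  7  8
  R[9]: 1  2  3  4  5  5  6  7  8  9
  R[10]: 1  2  3  4  5  6  7  8  9  10

giving w = (8, 3, 10, 9, 4, 7, 5, 2, 1, 6) via Δ²R.

D(w) has 31 cells with 6 SE-corners; essential set:

[(1, 7, 0), (3, 9, 2), (4, 7, 1), (6, 6, 2), (7, 2, 0), (8, 1, 0)]


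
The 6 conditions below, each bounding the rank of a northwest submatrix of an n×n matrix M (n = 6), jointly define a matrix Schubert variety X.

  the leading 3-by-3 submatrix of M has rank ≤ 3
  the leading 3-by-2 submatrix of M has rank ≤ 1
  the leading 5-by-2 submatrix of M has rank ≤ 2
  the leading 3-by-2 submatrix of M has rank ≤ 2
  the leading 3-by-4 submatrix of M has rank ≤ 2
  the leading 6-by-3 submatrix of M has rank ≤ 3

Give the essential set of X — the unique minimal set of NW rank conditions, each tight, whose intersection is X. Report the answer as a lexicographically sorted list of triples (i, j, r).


Recovering R(i,j) via the rank-extension bound from the 6 conditions:

  i=1: 1  1  1  1  1  1
  i=2: 1  1  2  2  2  2
  i=3: 1  1  2  2  3  3
  i=4: 1  2  3  3  4  4
  i=5: 1  2  3  4  5  5
  i=6: 1  2  3  4  5  6

the unique w with this rank table is (1, 3, 5, 2, 4, 6).

|D(w)|=3, |Ess(w)|=2:

[(3, 2, 1), (3, 4, 2)]


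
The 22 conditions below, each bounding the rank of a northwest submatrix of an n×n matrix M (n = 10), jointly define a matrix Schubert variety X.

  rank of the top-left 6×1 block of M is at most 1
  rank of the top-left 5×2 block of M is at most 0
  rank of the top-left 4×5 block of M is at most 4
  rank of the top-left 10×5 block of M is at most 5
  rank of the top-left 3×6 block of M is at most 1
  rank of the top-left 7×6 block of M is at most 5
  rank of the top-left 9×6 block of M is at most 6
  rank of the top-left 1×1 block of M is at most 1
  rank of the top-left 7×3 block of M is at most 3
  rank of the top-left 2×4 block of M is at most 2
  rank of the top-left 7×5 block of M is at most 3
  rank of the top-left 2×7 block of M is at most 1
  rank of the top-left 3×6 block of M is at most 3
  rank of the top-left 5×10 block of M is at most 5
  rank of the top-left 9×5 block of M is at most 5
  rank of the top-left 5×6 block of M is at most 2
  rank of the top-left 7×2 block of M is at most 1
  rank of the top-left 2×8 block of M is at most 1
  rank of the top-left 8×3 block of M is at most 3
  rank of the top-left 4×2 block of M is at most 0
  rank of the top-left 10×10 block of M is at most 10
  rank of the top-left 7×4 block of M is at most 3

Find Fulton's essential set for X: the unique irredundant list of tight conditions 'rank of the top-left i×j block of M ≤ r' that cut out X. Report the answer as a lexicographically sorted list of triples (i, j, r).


Reconstructing r_w from the 22 given conditions:

  0 | 0 | 1 | 1 | 1 | 1 | 1 | 1 | 1 | 1
  0 | 0 | 1 | 1 | 1 | 1 | 1 | 1 | 2 | 2
  0 | 0 | 1 | 1 | 1 | 1 | 2 | 2 | 3 | 3
  0 | 0 | 1 | 2 | 2 | 2 | 3 | 3 | 4 | 4
  0 | 0 | 1 | 2 | 2 | 2 | 3 | 4 | 5 | 5
  1 | 1 | 2 | 3 | 3 | 3 | 4 | 5 | 6 | 6
  1 | 1 | 2 | 3 | 3 | 4 | 5 | 6 | 7 | 7
  1 | 2 | 3 | 4 | 4 | 5 | 6 | 7 | 8 | 8
  1 | 2 | 3 | 4 | 5 | 6 | 7 | 8 | 9 | 9
  1 | 2 | 3 | 4 | 5 | 6 | 7 | 8 | 9 | 10

second differences of R give the permutation w = (3, 9, 7, 4, 8, 1, 6, 2, 5, 10).

6 SE-corners of the 22-cell Rothe diagram give Ess(w):

[(2, 8, 1), (3, 6, 1), (5, 2, 0), (5, 6, 2), (7, 2, 1), (7, 5, 3)]
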